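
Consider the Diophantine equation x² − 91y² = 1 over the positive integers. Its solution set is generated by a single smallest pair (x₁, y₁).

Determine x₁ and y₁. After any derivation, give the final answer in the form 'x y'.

[9; 1,1,5,1,5,1,1,18] for √91; ℓ=8 ⇒ convergent index 7
step 0: (9, 1)  from 9·(1,0) + (0,1)
step 1: (10, 1)  from 1·(9,1) + (1,0)
…
step 3: (105, 11)  from 5·(19,2) + (10,1)
step 4: (124, 13)  from 1·(105,11) + (19,2)
…
step 6: (849, 89)  from 1·(725,76) + (124,13)
step 7: (1574, 165)  from 1·(849,89) + (725,76)
(x₁, y₁) = (1574, 165);  1574² − 91·165² = 1 ✓

1574 165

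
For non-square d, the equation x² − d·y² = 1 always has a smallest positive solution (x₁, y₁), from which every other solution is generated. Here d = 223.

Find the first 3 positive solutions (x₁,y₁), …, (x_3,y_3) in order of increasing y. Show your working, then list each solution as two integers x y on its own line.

[14; 1,13,1,28] for √223; ℓ=4 ⇒ convergent index 3
a_0=14:  p_0=14·1+0=14,  q_0=14·0+1=1
…
a_2=13:  p_2=13·15+14=209,  q_2=13·1+1=14
a_3=1:  p_3=1·209+15=224,  q_3=1·14+1=15
→ (224, 15).  Check: 224²=50176, 223·15²=50175, difference 1.
k=2:  x_2 = 224·224+223·15·15 = 100351,  y_2 = 224·15+15·224 = 6720
k=3:  x_3 = 224·100351+223·15·6720 = 44957024,  y_3 = 224·6720+15·100351 = 3010545

224 15
100351 6720
44957024 3010545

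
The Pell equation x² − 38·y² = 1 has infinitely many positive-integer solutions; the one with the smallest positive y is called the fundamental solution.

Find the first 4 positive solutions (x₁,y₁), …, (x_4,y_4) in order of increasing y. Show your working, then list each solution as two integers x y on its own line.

√38 → a₀=6, period (6,12); ℓ=2 even so k=1
k=0  a_k=6  p_k/q_k = 6/1
k=1  a_k=6  p_k/q_k = 37/6
fundamental: x₁=37, y₁=6  (since 1369 − 38·36 = 1)
(x_2, y_2) = (37·37 + 38·6·6, 37·6 + 6·37) = (2737, 444)
(x_3, y_3) = (37·2737 + 38·6·444, 37·444 + 6·2737) = (202501, 32850)
(x_4, y_4) = (37·202501 + 38·6·32850, 37·32850 + 6·202501) = (14982337, 2430456)

37 6
2737 444
202501 32850
14982337 2430456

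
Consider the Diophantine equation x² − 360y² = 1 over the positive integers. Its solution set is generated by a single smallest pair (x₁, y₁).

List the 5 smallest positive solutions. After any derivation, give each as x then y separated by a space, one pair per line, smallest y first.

19 1
721 38
27379 1443
1039681 54796
39480499 2080805

d=360: √d = [18; 1,36] (ℓ=2, even), read p_1/q_1
k=0  a_k=18  p_k/q_k = 18/1
k=1  a_k=1  p_k/q_k = 19/1
fundamental: x₁=19, y₁=1  (since 361 − 360·1 = 1)
(x_2, y_2) = (19·19 + 360·1·1, 19·1 + 1·19) = (721, 38)
(x_3, y_3) = (19·721 + 360·1·38, 19·38 + 1·721) = (27379, 1443)
(x_4, y_4) = (19·27379 + 360·1·1443, 19·1443 + 1·27379) = (1039681, 54796)
(x_5, y_5) = (19·1039681 + 360·1·54796, 19·54796 + 1·1039681) = (39480499, 2080805)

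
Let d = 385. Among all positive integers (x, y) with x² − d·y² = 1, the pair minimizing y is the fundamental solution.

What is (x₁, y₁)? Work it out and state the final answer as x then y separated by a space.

√385 → a₀=19, period (1,1,1,1,1,…,1,1,38); ℓ=16 even so k=15
i=0: a=19 ⇒ p=19, q=1
…
i=2: a=1 ⇒ p=39, q=2
i=3: a=1 ⇒ p=59, q=3
i=4: a=1 ⇒ p=98, q=5
i=5: a=1 ⇒ p=157, q=8
i=6: a=3 ⇒ p=569, q=29
i=7: a=1 ⇒ p=726, q=37
i=8: a=2 ⇒ p=2021, q=103
i=9: a=1 ⇒ p=2747, q=140
…
i=11: a=1 ⇒ p=13009, q=663
…
i=13: a=1 ⇒ p=36280, q=1849
i=14: a=1 ⇒ p=59551, q=3035
i=15: a=1 ⇒ p=95831, q=4884
→ (95831, 4884).  Check: 95831²=9183580561, 385·4884²=9183580560, difference 1.

95831 4884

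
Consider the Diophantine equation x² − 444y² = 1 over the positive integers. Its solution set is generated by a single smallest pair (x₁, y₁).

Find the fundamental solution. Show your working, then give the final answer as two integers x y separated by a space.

d=444: √d = [21; 14,42] (ℓ=2, even), read p_1/q_1
a_0=21:  p_0=21·1+0=21,  q_0=21·0+1=1
a_1=14:  p_1=14·21+1=295,  q_1=14·1+0=14
→ (295, 14).  Check: 295²=87025, 444·14²=87024, difference 1.

295 14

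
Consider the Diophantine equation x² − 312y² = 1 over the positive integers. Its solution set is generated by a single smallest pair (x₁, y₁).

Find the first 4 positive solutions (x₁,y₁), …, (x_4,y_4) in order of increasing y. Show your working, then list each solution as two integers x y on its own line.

53 3
5617 318
595349 33705
63101377 3572412

√312 = [17; 1,1,1,34, …], period ℓ=4 (even) → k=3
k=0  a_k=17  p_k/q_k = 17/1
k=1  a_k=1  p_k/q_k = 18/1
k=2  a_k=1  p_k/q_k = 35/2
k=3  a_k=1  p_k/q_k = 53/3
→ (53, 3).  Check: 53²=2809, 312·3²=2808, difference 1.
k=2:  x_2 = 53·53+312·3·3 = 5617,  y_2 = 53·3+3·53 = 318
k=3:  x_3 = 53·5617+312·3·318 = 595349,  y_3 = 53·318+3·5617 = 33705
k=4:  x_4 = 53·595349+312·3·33705 = 63101377,  y_4 = 53·33705+3·595349 = 3572412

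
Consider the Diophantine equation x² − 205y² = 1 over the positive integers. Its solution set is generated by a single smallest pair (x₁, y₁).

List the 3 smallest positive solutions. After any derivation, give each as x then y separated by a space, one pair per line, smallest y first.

39689 2772
3150433441 220035816
250075105640009 17466002999676

d=205: √d = [14; 3,6,1,4,1,6,3,28] (ℓ=8, even), read p_7/q_7
i=0: a=14 ⇒ p=14, q=1
…
i=2: a=6 ⇒ p=272, q=19
i=3: a=1 ⇒ p=315, q=22
i=4: a=4 ⇒ p=1532, q=107
i=5: a=1 ⇒ p=1847, q=129
i=6: a=6 ⇒ p=12614, q=881
i=7: a=3 ⇒ p=39689, q=2772
fundamental: x₁=39689, y₁=2772  (since 1575216721 − 205·7683984 = 1)
(39689+2772√205)^2 = 3150433441 + 220035816√205
(39689+2772√205)^3 = 250075105640009 + 17466002999676√205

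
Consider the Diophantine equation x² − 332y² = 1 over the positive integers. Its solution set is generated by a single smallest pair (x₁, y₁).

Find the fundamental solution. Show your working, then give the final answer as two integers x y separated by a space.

13447 738

√332 = [18; 4,1,1,8,1,1,4,36, …], period ℓ=8 (even) → k=7
step 0: (18, 1)  from 18·(1,0) + (0,1)
step 1: (73, 4)  from 4·(18,1) + (1,0)
…
step 6: (2970, 163)  from 1·(1567,86) + (1403,77)
step 7: (13447, 738)  from 4·(2970,163) + (1567,86)
fundamental: x₁=13447, y₁=738  (since 180821809 − 332·544644 = 1)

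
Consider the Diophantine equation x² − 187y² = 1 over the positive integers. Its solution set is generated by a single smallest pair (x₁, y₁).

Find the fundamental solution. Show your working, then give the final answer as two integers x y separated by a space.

1682 123

√187 = [13; 1,2,13,2,1,26, …], period ℓ=6 (even) → k=5
k=0  a_k=13  p_k/q_k = 13/1
…
k=3  a_k=13  p_k/q_k = 547/40
k=4  a_k=2  p_k/q_k = 1135/83
k=5  a_k=1  p_k/q_k = 1682/123
(x₁, y₁) = (1682, 123);  1682² − 187·123² = 1 ✓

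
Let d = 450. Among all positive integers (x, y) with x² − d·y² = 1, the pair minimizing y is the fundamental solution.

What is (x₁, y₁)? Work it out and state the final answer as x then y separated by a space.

√450 → a₀=21, period (4,1,2,4,2,1,4,42); ℓ=8 even so k=7
k=0  a_k=21  p_k/q_k = 21/1
k=1  a_k=4  p_k/q_k = 85/4
k=2  a_k=1  p_k/q_k = 106/5
…
k=6  a_k=1  p_k/q_k = 4179/197
k=7  a_k=4  p_k/q_k = 19601/924
fundamental: x₁=19601, y₁=924  (since 384199201 − 450·853776 = 1)

19601 924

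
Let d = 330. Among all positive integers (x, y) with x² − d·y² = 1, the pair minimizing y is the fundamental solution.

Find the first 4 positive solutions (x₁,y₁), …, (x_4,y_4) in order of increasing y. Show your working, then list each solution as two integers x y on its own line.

109 6
23761 1308
5179789 285138
1129170241 62158776

d=330: √d = [18; 6,36] (ℓ=2, even), read p_1/q_1
step 0: (18, 1)  from 18·(1,0) + (0,1)
step 1: (109, 6)  from 6·(18,1) + (1,0)
→ (109, 6).  Check: 109²=11881, 330·6²=11880, difference 1.
(x_2, y_2) = (109·109 + 330·6·6, 109·6 + 6·109) = (23761, 1308)
(x_3, y_3) = (109·23761 + 330·6·1308, 109·1308 + 6·23761) = (5179789, 285138)
(x_4, y_4) = (109·5179789 + 330·6·285138, 109·285138 + 6·5179789) = (1129170241, 62158776)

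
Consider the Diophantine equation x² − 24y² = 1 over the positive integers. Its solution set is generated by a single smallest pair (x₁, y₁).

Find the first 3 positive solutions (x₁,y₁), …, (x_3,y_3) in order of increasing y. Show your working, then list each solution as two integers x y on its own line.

5 1
49 10
485 99

d=24: √d = [4; 1,8] (ℓ=2, even), read p_1/q_1
step 0: (4, 1)  from 4·(1,0) + (0,1)
step 1: (5, 1)  from 1·(4,1) + (1,0)
fundamental: x₁=5, y₁=1  (since 25 − 24·1 = 1)
(x_2, y_2) = (5·5 + 24·1·1, 5·1 + 1·5) = (49, 10)
(x_3, y_3) = (5·49 + 24·1·10, 5·10 + 1·49) = (485, 99)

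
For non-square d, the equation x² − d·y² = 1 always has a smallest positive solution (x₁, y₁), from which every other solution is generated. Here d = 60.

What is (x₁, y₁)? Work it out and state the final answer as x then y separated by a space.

31 4

d=60: √d = [7; 1,2,1,14] (ℓ=4, even), read p_3/q_3
a_0=7:  p_0=7·1+0=7,  q_0=7·0+1=1
a_1=1:  p_1=1·7+1=8,  q_1=1·1+0=1
a_2=2:  p_2=2·8+7=23,  q_2=2·1+1=3
a_3=1:  p_3=1·23+8=31,  q_3=1·3+1=4
fundamental: x₁=31, y₁=4  (since 961 − 60·16 = 1)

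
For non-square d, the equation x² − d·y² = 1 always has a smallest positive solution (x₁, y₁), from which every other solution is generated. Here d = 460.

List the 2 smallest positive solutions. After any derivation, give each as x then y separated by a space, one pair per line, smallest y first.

d=460: √d = [21; 2,4,3,1,2,10,2,1,3,4,2,42] (ℓ=12, even), read p_11/q_11
k=0  a_k=21  p_k/q_k = 21/1
k=1  a_k=2  p_k/q_k = 43/2
k=2  a_k=4  p_k/q_k = 193/9
…
k=5  a_k=2  p_k/q_k = 2252/105
k=6  a_k=10  p_k/q_k = 23335/1088
k=7  a_k=2  p_k/q_k = 48922/2281
k=8  a_k=1  p_k/q_k = 72257/3369
k=9  a_k=3  p_k/q_k = 265693/12388
k=10  a_k=4  p_k/q_k = 1135029/52921
k=11  a_k=2  p_k/q_k = 2535751/118230
(x₁, y₁) = (2535751, 118230);  2535751² − 460·118230² = 1 ✓
n=2: (2535751,118230)∘(2535751,118230) = (2535751·2535751+460·118230·118230, 2535751·118230+118230·2535751) = (12860066268001,599603681460)

2535751 118230
12860066268001 599603681460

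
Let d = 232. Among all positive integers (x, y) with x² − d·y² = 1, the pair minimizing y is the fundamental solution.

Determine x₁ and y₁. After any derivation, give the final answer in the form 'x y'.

19603 1287

d=232: √d = [15; 4,3,7,3,4,30] (ℓ=6, even), read p_5/q_5
a_0=15:  p_0=15·1+0=15,  q_0=15·0+1=1
a_1=4:  p_1=4·15+1=61,  q_1=4·1+0=4
…
a_3=7:  p_3=7·198+61=1447,  q_3=7·13+4=95
a_4=3:  p_4=3·1447+198=4539,  q_4=3·95+13=298
a_5=4:  p_5=4·4539+1447=19603,  q_5=4·298+95=1287
→ (19603, 1287).  Check: 19603²=384277609, 232·1287²=384277608, difference 1.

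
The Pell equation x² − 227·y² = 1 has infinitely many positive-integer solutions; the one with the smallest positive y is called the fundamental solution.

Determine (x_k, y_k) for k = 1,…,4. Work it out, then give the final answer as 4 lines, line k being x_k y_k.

[15; 15,30] for √227; ℓ=2 ⇒ convergent index 1
k=0  a_k=15  p_k/q_k = 15/1
k=1  a_k=15  p_k/q_k = 226/15
(x₁, y₁) = (226, 15);  226² − 227·15² = 1 ✓
(226+15√227)^2 = 102151 + 6780√227
(226+15√227)^3 = 46172026 + 3064545√227
(226+15√227)^4 = 20869653601 + 1385167560√227

226 15
102151 6780
46172026 3064545
20869653601 1385167560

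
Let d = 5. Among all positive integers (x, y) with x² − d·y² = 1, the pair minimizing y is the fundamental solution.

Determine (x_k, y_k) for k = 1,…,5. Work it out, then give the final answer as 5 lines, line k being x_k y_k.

[2; 4] for √5; ℓ=1 ⇒ convergent index 1
step 0: (2, 1)  from 2·(1,0) + (0,1)
step 1: (9, 4)  from 4·(2,1) + (1,0)
→ (9, 4).  Check: 9²=81, 5·4²=80, difference 1.
(9+4√5)^2 = 161 + 72√5
(9+4√5)^3 = 2889 + 1292√5
(9+4√5)^4 = 51841 + 23184√5
(9+4√5)^5 = 930249 + 416020√5

9 4
161 72
2889 1292
51841 23184
930249 416020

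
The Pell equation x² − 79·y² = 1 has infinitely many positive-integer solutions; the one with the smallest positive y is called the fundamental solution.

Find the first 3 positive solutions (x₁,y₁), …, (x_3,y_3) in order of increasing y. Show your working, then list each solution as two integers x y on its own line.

80 9
12799 1440
2047760 230391

[8; 1,7,1,16] for √79; ℓ=4 ⇒ convergent index 3
a_0=8:  p_0=8·1+0=8,  q_0=8·0+1=1
…
a_2=7:  p_2=7·9+8=71,  q_2=7·1+1=8
a_3=1:  p_3=1·71+9=80,  q_3=1·8+1=9
→ (80, 9).  Check: 80²=6400, 79·9²=6399, difference 1.
(x_2, y_2) = (80·80 + 79·9·9, 80·9 + 9·80) = (12799, 1440)
(x_3, y_3) = (80·12799 + 79·9·1440, 80·1440 + 9·12799) = (2047760, 230391)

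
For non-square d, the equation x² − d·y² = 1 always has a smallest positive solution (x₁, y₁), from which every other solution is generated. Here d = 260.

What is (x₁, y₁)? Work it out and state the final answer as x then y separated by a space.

√260 = [16; 8,32, …], period ℓ=2 (even) → k=1
i=0: a=16 ⇒ p=16, q=1
i=1: a=8 ⇒ p=129, q=8
fundamental: x₁=129, y₁=8  (since 16641 − 260·64 = 1)

129 8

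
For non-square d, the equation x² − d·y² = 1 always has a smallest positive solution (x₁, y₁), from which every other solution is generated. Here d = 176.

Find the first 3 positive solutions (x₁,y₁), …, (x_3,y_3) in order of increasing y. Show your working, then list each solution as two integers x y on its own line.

d=176: √d = [13; 3,1,3,26] (ℓ=4, even), read p_3/q_3
i=0: a=13 ⇒ p=13, q=1
…
i=2: a=1 ⇒ p=53, q=4
i=3: a=3 ⇒ p=199, q=15
fundamental: x₁=199, y₁=15  (since 39601 − 176·225 = 1)
n=2: (199,15)∘(199,15) = (199·199+176·15·15, 199·15+15·199) = (79201,5970)
n=3: (79201,5970)∘(199,15) = (199·79201+176·15·5970, 199·5970+15·79201) = (31521799,2376045)

199 15
79201 5970
31521799 2376045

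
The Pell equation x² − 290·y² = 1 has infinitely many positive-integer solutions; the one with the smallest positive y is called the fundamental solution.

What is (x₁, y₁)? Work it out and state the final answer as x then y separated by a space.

√290 = [17; 34, …], period ℓ=1 (odd) → k=1
a_0=17:  p_0=17·1+0=17,  q_0=17·0+1=1
a_1=34:  p_1=34·17+1=579,  q_1=34·1+0=34
→ (579, 34).  Check: 579²=335241, 290·34²=335240, difference 1.

579 34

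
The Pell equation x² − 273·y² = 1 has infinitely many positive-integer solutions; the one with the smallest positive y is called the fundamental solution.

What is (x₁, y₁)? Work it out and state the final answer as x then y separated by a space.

√273 = [16; 1,1,10,1,1,32, …], period ℓ=6 (even) → k=5
i=0: a=16 ⇒ p=16, q=1
i=1: a=1 ⇒ p=17, q=1
…
i=3: a=10 ⇒ p=347, q=21
i=4: a=1 ⇒ p=380, q=23
i=5: a=1 ⇒ p=727, q=44
fundamental: x₁=727, y₁=44  (since 528529 − 273·1936 = 1)

727 44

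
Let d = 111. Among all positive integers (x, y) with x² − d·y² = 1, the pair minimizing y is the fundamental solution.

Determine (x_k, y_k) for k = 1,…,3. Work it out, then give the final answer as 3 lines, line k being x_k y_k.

√111 = [10; 1,1,6,1,1,20, …], period ℓ=6 (even) → k=5
a_0=10:  p_0=10·1+0=10,  q_0=10·0+1=1
a_1=1:  p_1=1·10+1=11,  q_1=1·1+0=1
a_2=1:  p_2=1·11+10=21,  q_2=1·1+1=2
…
a_4=1:  p_4=1·137+21=158,  q_4=1·13+2=15
a_5=1:  p_5=1·158+137=295,  q_5=1·15+13=28
fundamental: x₁=295, y₁=28  (since 87025 − 111·784 = 1)
(x_2, y_2) = (295·295 + 111·28·28, 295·28 + 28·295) = (174049, 16520)
(x_3, y_3) = (295·174049 + 111·28·16520, 295·16520 + 28·174049) = (102688615, 9746772)

295 28
174049 16520
102688615 9746772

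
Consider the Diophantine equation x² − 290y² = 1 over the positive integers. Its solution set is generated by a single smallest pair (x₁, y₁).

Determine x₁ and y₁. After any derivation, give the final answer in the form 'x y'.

579 34

√290 = [17; 34, …], period ℓ=1 (odd) → k=1
i=0: a=17 ⇒ p=17, q=1
i=1: a=34 ⇒ p=579, q=34
fundamental: x₁=579, y₁=34  (since 335241 − 290·1156 = 1)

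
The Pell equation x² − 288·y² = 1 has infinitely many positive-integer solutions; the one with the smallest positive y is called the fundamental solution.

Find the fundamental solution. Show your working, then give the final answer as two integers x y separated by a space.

17 1

√288 → a₀=16, period (1,32); ℓ=2 even so k=1
k=0  a_k=16  p_k/q_k = 16/1
k=1  a_k=1  p_k/q_k = 17/1
(x₁, y₁) = (17, 1);  17² − 288·1² = 1 ✓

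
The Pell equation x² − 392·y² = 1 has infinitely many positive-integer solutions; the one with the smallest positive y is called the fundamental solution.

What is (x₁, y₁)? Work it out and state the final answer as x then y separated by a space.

[19; 1,3,1,38] for √392; ℓ=4 ⇒ convergent index 3
k=0  a_k=19  p_k/q_k = 19/1
k=1  a_k=1  p_k/q_k = 20/1
k=2  a_k=3  p_k/q_k = 79/4
k=3  a_k=1  p_k/q_k = 99/5
(x₁, y₁) = (99, 5);  99² − 392·5² = 1 ✓

99 5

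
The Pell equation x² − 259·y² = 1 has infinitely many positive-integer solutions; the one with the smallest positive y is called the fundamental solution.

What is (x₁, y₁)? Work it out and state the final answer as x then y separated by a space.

847225 52644

√259 → a₀=16, period (10,1,2,3,4,3,2,1,10,32); ℓ=10 even so k=9
step 0: (16, 1)  from 16·(1,0) + (0,1)
…
step 2: (177, 11)  from 1·(161,10) + (16,1)
step 3: (515, 32)  from 2·(177,11) + (161,10)
…
step 6: (23931, 1487)  from 3·(7403,460) + (1722,107)
step 7: (55265, 3434)  from 2·(23931,1487) + (7403,460)
step 8: (79196, 4921)  from 1·(55265,3434) + (23931,1487)
step 9: (847225, 52644)  from 10·(79196,4921) + (55265,3434)
→ (847225, 52644).  Check: 847225²=717790200625, 259·52644²=717790200624, difference 1.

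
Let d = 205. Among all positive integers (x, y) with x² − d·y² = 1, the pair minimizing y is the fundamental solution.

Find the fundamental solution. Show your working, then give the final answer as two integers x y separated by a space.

√205 = [14; 3,6,1,4,1,6,3,28, …], period ℓ=8 (even) → k=7
step 0: (14, 1)  from 14·(1,0) + (0,1)
step 1: (43, 3)  from 3·(14,1) + (1,0)
…
step 3: (315, 22)  from 1·(272,19) + (43,3)
step 4: (1532, 107)  from 4·(315,22) + (272,19)
step 5: (1847, 129)  from 1·(1532,107) + (315,22)
step 6: (12614, 881)  from 6·(1847,129) + (1532,107)
step 7: (39689, 2772)  from 3·(12614,881) + (1847,129)
→ (39689, 2772).  Check: 39689²=1575216721, 205·2772²=1575216720, difference 1.

39689 2772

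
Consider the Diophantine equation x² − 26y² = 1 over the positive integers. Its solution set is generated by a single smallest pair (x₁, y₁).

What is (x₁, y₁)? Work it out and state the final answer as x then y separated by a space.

51 10

√26 = [5; 10, …], period ℓ=1 (odd) → k=1
i=0: a=5 ⇒ p=5, q=1
i=1: a=10 ⇒ p=51, q=10
(x₁, y₁) = (51, 10);  51² − 26·10² = 1 ✓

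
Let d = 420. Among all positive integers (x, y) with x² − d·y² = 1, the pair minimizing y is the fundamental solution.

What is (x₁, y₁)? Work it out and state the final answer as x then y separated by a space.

41 2

√420 → a₀=20, period (2,40); ℓ=2 even so k=1
k=0  a_k=20  p_k/q_k = 20/1
k=1  a_k=2  p_k/q_k = 41/2
→ (41, 2).  Check: 41²=1681, 420·2²=1680, difference 1.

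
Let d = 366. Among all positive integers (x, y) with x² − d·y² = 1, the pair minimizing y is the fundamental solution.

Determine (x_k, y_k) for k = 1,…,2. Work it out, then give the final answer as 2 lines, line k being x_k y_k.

√366 = [19; 7,1,1,1,2,12,2,1,1,1,7,38, …], period ℓ=12 (even) → k=11
a_0=19:  p_0=19·1+0=19,  q_0=19·0+1=1
…
a_5=2:  p_5=2·440+287=1167,  q_5=2·23+15=61
…
a_10=1:  p_10=1·74554+44499=119053,  q_10=1·3897+2326=6223
a_11=7:  p_11=7·119053+74554=907925,  q_11=7·6223+3897=47458
fundamental: x₁=907925, y₁=47458  (since 824327805625 − 366·2252261764 = 1)
(907925+47458√366)^2 = 1648655611249 + 86176609300√366

907925 47458
1648655611249 86176609300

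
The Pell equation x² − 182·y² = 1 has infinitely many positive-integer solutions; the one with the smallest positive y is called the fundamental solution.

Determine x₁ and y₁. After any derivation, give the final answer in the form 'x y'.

27 2

[13; 2,26] for √182; ℓ=2 ⇒ convergent index 1
a_0=13:  p_0=13·1+0=13,  q_0=13·0+1=1
a_1=2:  p_1=2·13+1=27,  q_1=2·1+0=2
→ (27, 2).  Check: 27²=729, 182·2²=728, difference 1.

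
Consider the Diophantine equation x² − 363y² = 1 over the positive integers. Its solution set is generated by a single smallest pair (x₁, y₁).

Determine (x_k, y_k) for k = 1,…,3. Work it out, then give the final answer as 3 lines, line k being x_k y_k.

362 19
262087 13756
189750626 9959325

[19; 19,38] for √363; ℓ=2 ⇒ convergent index 1
i=0: a=19 ⇒ p=19, q=1
i=1: a=19 ⇒ p=362, q=19
(x₁, y₁) = (362, 19);  362² − 363·19² = 1 ✓
(362+19√363)^2 = 262087 + 13756√363
(362+19√363)^3 = 189750626 + 9959325√363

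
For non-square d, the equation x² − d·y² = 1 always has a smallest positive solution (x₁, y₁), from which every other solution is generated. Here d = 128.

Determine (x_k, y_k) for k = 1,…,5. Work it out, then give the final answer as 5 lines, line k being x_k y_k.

577 51
665857 58854
768398401 67917465
886731088897 78376695756
1023286908188737 90446638984959

√128 = [11; 3,5,3,22, …], period ℓ=4 (even) → k=3
i=0: a=11 ⇒ p=11, q=1
i=1: a=3 ⇒ p=34, q=3
i=2: a=5 ⇒ p=181, q=16
i=3: a=3 ⇒ p=577, q=51
fundamental: x₁=577, y₁=51  (since 332929 − 128·2601 = 1)
(x_2, y_2) = (577·577 + 128·51·51, 577·51 + 51·577) = (665857, 58854)
(x_3, y_3) = (577·665857 + 128·51·58854, 577·58854 + 51·665857) = (768398401, 67917465)
(x_4, y_4) = (577·768398401 + 128·51·67917465, 577·67917465 + 51·768398401) = (886731088897, 78376695756)
(x_5, y_5) = (577·886731088897 + 128·51·78376695756, 577·78376695756 + 51·886731088897) = (1023286908188737, 90446638984959)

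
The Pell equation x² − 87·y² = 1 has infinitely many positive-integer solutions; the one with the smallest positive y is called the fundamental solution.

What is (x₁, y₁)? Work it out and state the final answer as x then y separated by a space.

[9; 3,18] for √87; ℓ=2 ⇒ convergent index 1
a_0=9:  p_0=9·1+0=9,  q_0=9·0+1=1
a_1=3:  p_1=3·9+1=28,  q_1=3·1+0=3
→ (28, 3).  Check: 28²=784, 87·3²=783, difference 1.

28 3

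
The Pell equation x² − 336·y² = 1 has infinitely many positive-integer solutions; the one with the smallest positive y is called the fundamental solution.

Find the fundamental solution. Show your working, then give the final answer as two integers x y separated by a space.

√336 = [18; 3,36, …], period ℓ=2 (even) → k=1
k=0  a_k=18  p_k/q_k = 18/1
k=1  a_k=3  p_k/q_k = 55/3
(x₁, y₁) = (55, 3);  55² − 336·3² = 1 ✓

55 3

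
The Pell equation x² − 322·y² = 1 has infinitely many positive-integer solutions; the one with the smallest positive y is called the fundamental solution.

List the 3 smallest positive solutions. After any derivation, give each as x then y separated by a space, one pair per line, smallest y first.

√322 → a₀=17, period (1,16,1,34); ℓ=4 even so k=3
i=0: a=17 ⇒ p=17, q=1
…
i=2: a=16 ⇒ p=305, q=17
i=3: a=1 ⇒ p=323, q=18
fundamental: x₁=323, y₁=18  (since 104329 − 322·324 = 1)
(323+18√322)^2 = 208657 + 11628√322
(323+18√322)^3 = 134792099 + 7511670√322

323 18
208657 11628
134792099 7511670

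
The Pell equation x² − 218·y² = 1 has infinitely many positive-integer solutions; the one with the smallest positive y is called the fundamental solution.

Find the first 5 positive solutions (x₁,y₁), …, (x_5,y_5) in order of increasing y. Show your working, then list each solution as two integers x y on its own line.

126003 8534
31753512017 2150619204
8002075549230099 541968943114690
2016571050827526816577 136579425476409948936
508188004226839647389073363 34418834696066196648450926

√218 → a₀=14, period (1,3,3,1,28); ℓ=5 odd so k=9
a_0=14:  p_0=14·1+0=14,  q_0=14·0+1=1
…
a_2=3:  p_2=3·15+14=59,  q_2=3·1+1=4
…
a_4=1:  p_4=1·192+59=251,  q_4=1·13+4=17
a_5=28:  p_5=28·251+192=7220,  q_5=28·17+13=489
a_6=1:  p_6=1·7220+251=7471,  q_6=1·489+17=506
a_7=3:  p_7=3·7471+7220=29633,  q_7=3·506+489=2007
a_8=3:  p_8=3·29633+7471=96370,  q_8=3·2007+506=6527
a_9=1:  p_9=1·96370+29633=126003,  q_9=1·6527+2007=8534
(x₁, y₁) = (126003, 8534);  126003² − 218·8534² = 1 ✓
k=2:  x_2 = 126003·126003+218·8534·8534 = 31753512017,  y_2 = 126003·8534+8534·126003 = 2150619204
k=3:  x_3 = 126003·31753512017+218·8534·2150619204 = 8002075549230099,  y_3 = 126003·2150619204+8534·31753512017 = 541968943114690
k=4:  x_4 = 126003·8002075549230099+218·8534·541968943114690 = 2016571050827526816577,  y_4 = 126003·541968943114690+8534·8002075549230099 = 136579425476409948936
k=5:  x_5 = 126003·2016571050827526816577+218·8534·136579425476409948936 = 508188004226839647389073363,  y_5 = 126003·136579425476409948936+8534·2016571050827526816577 = 34418834696066196648450926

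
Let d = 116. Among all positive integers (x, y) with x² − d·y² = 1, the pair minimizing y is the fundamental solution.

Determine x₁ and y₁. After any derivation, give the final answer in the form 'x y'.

9801 910

√116 = [10; 1,3,2,1,4,1,2,3,1,20, …], period ℓ=10 (even) → k=9
i=0: a=10 ⇒ p=10, q=1
i=1: a=1 ⇒ p=11, q=1
i=2: a=3 ⇒ p=43, q=4
i=3: a=2 ⇒ p=97, q=9
i=4: a=1 ⇒ p=140, q=13
i=5: a=4 ⇒ p=657, q=61
…
i=7: a=2 ⇒ p=2251, q=209
i=8: a=3 ⇒ p=7550, q=701
i=9: a=1 ⇒ p=9801, q=910
(x₁, y₁) = (9801, 910);  9801² − 116·910² = 1 ✓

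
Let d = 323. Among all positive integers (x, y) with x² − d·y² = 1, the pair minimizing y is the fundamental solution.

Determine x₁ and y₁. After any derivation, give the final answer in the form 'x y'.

18 1

√323 → a₀=17, period (1,34); ℓ=2 even so k=1
i=0: a=17 ⇒ p=17, q=1
i=1: a=1 ⇒ p=18, q=1
→ (18, 1).  Check: 18²=324, 323·1²=323, difference 1.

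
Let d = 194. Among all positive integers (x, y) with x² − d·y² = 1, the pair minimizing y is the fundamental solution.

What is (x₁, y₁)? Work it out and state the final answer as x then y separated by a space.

195 14

d=194: √d = [13; 1,12,1,26] (ℓ=4, even), read p_3/q_3
i=0: a=13 ⇒ p=13, q=1
…
i=2: a=12 ⇒ p=181, q=13
i=3: a=1 ⇒ p=195, q=14
→ (195, 14).  Check: 195²=38025, 194·14²=38024, difference 1.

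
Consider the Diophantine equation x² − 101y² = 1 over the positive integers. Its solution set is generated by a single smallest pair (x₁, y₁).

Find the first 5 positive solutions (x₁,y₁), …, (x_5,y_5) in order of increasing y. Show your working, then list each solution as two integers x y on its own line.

201 20
80801 8040
32481801 3232060
13057603201 1299280080
5249124005001 522307360100

√101 = [10; 20, …], period ℓ=1 (odd) → k=1
i=0: a=10 ⇒ p=10, q=1
i=1: a=20 ⇒ p=201, q=20
(x₁, y₁) = (201, 20);  201² − 101·20² = 1 ✓
(201+20√101)^2 = 80801 + 8040√101
(201+20√101)^3 = 32481801 + 3232060√101
(201+20√101)^4 = 13057603201 + 1299280080√101
(201+20√101)^5 = 5249124005001 + 522307360100√101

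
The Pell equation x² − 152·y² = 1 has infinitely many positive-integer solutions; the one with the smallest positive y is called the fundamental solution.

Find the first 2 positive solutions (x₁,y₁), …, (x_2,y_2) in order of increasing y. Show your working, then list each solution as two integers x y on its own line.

37 3
2737 222

[12; 3,24] for √152; ℓ=2 ⇒ convergent index 1
step 0: (12, 1)  from 12·(1,0) + (0,1)
step 1: (37, 3)  from 3·(12,1) + (1,0)
(x₁, y₁) = (37, 3);  37² − 152·3² = 1 ✓
k=2:  x_2 = 37·37+152·3·3 = 2737,  y_2 = 37·3+3·37 = 222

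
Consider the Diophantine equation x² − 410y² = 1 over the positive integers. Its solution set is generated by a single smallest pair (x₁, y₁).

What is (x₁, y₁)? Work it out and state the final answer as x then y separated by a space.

√410 → a₀=20, period (4,40); ℓ=2 even so k=1
a_0=20:  p_0=20·1+0=20,  q_0=20·0+1=1
a_1=4:  p_1=4·20+1=81,  q_1=4·1+0=4
fundamental: x₁=81, y₁=4  (since 6561 − 410·16 = 1)

81 4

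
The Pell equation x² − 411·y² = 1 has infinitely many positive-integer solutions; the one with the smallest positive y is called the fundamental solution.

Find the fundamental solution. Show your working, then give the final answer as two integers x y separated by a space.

√411 → a₀=20, period (3,1,1,1,19,1,1,1,3,40); ℓ=10 even so k=9
a_0=20:  p_0=20·1+0=20,  q_0=20·0+1=1
a_1=3:  p_1=3·20+1=61,  q_1=3·1+0=3
a_2=1:  p_2=1·61+20=81,  q_2=1·3+1=4
…
a_8=1:  p_8=1·8981+4602=13583,  q_8=1·443+227=670
a_9=3:  p_9=3·13583+8981=49730,  q_9=3·670+443=2453
→ (49730, 2453).  Check: 49730²=2473072900, 411·2453²=2473072899, difference 1.

49730 2453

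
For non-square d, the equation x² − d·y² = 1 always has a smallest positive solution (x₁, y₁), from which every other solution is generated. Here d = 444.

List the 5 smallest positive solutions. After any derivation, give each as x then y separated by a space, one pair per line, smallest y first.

√444 = [21; 14,42, …], period ℓ=2 (even) → k=1
step 0: (21, 1)  from 21·(1,0) + (0,1)
step 1: (295, 14)  from 14·(21,1) + (1,0)
→ (295, 14).  Check: 295²=87025, 444·14²=87024, difference 1.
(x_2, y_2) = (295·295 + 444·14·14, 295·14 + 14·295) = (174049, 8260)
(x_3, y_3) = (295·174049 + 444·14·8260, 295·8260 + 14·174049) = (102688615, 4873386)
(x_4, y_4) = (295·102688615 + 444·14·4873386, 295·4873386 + 14·102688615) = (60586108801, 2875289480)
(x_5, y_5) = (295·60586108801 + 444·14·2875289480, 295·2875289480 + 14·60586108801) = (35745701503975, 1696415919814)

295 14
174049 8260
102688615 4873386
60586108801 2875289480
35745701503975 1696415919814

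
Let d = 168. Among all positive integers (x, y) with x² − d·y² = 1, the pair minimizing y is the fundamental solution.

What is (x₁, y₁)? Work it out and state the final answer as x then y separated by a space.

13 1

√168 → a₀=12, period (1,24); ℓ=2 even so k=1
i=0: a=12 ⇒ p=12, q=1
i=1: a=1 ⇒ p=13, q=1
→ (13, 1).  Check: 13²=169, 168·1²=168, difference 1.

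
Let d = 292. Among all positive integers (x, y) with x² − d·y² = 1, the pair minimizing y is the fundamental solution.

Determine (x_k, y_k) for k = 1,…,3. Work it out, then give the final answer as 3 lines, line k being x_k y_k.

√292 → a₀=17, period (11,2,1,3,8,3,1,2,11,34); ℓ=10 even so k=9
step 0: (17, 1)  from 17·(1,0) + (0,1)
step 1: (188, 11)  from 11·(17,1) + (1,0)
…
step 5: (17669, 1034)  from 8·(2136,125) + (581,34)
step 6: (55143, 3227)  from 3·(17669,1034) + (2136,125)
…
step 8: (200767, 11749)  from 2·(72812,4261) + (55143,3227)
step 9: (2281249, 133500)  from 11·(200767,11749) + (72812,4261)
(x₁, y₁) = (2281249, 133500);  2281249² − 292·133500² = 1 ✓
n=2: (2281249,133500)∘(2281249,133500) = (2281249·2281249+292·133500·133500, 2281249·133500+133500·2281249) = (10408194000001,609093483000)
n=3: (10408194000001,609093483000)∘(2281249,133500) = (2281249·10408194000001+292·133500·609093483000, 2281249·609093483000+133500·10408194000001) = (47487364308614281249,2778987798000400500)

2281249 133500
10408194000001 609093483000
47487364308614281249 2778987798000400500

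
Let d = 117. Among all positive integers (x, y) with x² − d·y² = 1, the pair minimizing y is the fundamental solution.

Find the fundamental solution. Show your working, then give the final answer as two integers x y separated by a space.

√117 → a₀=10, period (1,4,2,4,1,20); ℓ=6 even so k=5
k=0  a_k=10  p_k/q_k = 10/1
k=1  a_k=1  p_k/q_k = 11/1
…
k=4  a_k=4  p_k/q_k = 530/49
k=5  a_k=1  p_k/q_k = 649/60
(x₁, y₁) = (649, 60);  649² − 117·60² = 1 ✓

649 60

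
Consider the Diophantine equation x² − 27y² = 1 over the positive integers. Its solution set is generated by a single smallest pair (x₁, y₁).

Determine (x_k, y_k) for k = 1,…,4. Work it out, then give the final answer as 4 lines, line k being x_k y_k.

d=27: √d = [5; 5,10] (ℓ=2, even), read p_1/q_1
k=0  a_k=5  p_k/q_k = 5/1
k=1  a_k=5  p_k/q_k = 26/5
fundamental: x₁=26, y₁=5  (since 676 − 27·25 = 1)
(x_2, y_2) = (26·26 + 27·5·5, 26·5 + 5·26) = (1351, 260)
(x_3, y_3) = (26·1351 + 27·5·260, 26·260 + 5·1351) = (70226, 13515)
(x_4, y_4) = (26·70226 + 27·5·13515, 26·13515 + 5·70226) = (3650401, 702520)

26 5
1351 260
70226 13515
3650401 702520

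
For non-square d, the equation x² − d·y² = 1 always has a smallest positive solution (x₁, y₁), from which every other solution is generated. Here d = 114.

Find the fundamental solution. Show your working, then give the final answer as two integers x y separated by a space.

1025 96

d=114: √d = [10; 1,2,10,2,1,20] (ℓ=6, even), read p_5/q_5
k=0  a_k=10  p_k/q_k = 10/1
…
k=2  a_k=2  p_k/q_k = 32/3
…
k=4  a_k=2  p_k/q_k = 694/65
k=5  a_k=1  p_k/q_k = 1025/96
→ (1025, 96).  Check: 1025²=1050625, 114·96²=1050624, difference 1.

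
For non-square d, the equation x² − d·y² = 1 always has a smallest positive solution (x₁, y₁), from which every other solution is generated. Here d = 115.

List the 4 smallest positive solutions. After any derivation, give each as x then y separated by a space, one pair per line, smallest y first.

√115 = [10; 1,2,1,1,1,1,1,2,1,20, …], period ℓ=10 (even) → k=9
i=0: a=10 ⇒ p=10, q=1
…
i=5: a=1 ⇒ p=118, q=11
…
i=8: a=2 ⇒ p=815, q=76
i=9: a=1 ⇒ p=1126, q=105
→ (1126, 105).  Check: 1126²=1267876, 115·105²=1267875, difference 1.
(1126+105√115)^2 = 2535751 + 236460√115
(1126+105√115)^3 = 5710510126 + 532507815√115
(1126+105√115)^4 = 12860066268001 + 1199207362920√115

1126 105
2535751 236460
5710510126 532507815
12860066268001 1199207362920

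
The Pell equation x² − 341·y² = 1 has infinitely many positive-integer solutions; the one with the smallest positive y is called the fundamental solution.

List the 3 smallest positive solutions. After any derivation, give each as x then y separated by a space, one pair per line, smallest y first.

[18; 2,6,1,8,2,…,6,2,36] for √341; ℓ=14 ⇒ convergent index 13
k=0  a_k=18  p_k/q_k = 18/1
…
k=3  a_k=1  p_k/q_k = 277/15
k=4  a_k=8  p_k/q_k = 2456/133
k=5  a_k=2  p_k/q_k = 5189/281
k=6  a_k=1  p_k/q_k = 7645/414
k=7  a_k=2  p_k/q_k = 20479/1109
k=8  a_k=1  p_k/q_k = 28124/1523
…
k=10  a_k=8  p_k/q_k = 641940/34763
k=11  a_k=1  p_k/q_k = 718667/38918
k=12  a_k=6  p_k/q_k = 4953942/268271
k=13  a_k=2  p_k/q_k = 10626551/575460
→ (10626551, 575460).  Check: 10626551²=112923586155601, 341·575460²=112923586155600, difference 1.
k=2:  x_2 = 10626551·10626551+341·575460·575460 = 225847172311201,  y_2 = 10626551·575460+575460·10626551 = 12230310076920
k=3:  x_3 = 10626551·225847172311201+341·575460·12230310076920 = 4799952989541519968951,  y_3 = 10626551·12230310076920+575460·225847172311201 = 259932027556408030380

10626551 575460
225847172311201 12230310076920
4799952989541519968951 259932027556408030380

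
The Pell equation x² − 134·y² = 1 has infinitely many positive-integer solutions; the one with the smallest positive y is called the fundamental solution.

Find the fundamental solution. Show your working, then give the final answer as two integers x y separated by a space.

145925 12606

√134 → a₀=11, period (1,1,2,1,3,…,1,1,22); ℓ=14 even so k=13
i=0: a=11 ⇒ p=11, q=1
…
i=2: a=1 ⇒ p=23, q=2
i=3: a=2 ⇒ p=58, q=5
i=4: a=1 ⇒ p=81, q=7
i=5: a=3 ⇒ p=301, q=26
i=6: a=1 ⇒ p=382, q=33
i=7: a=10 ⇒ p=4121, q=356
…
i=12: a=1 ⇒ p=84029, q=7259
i=13: a=1 ⇒ p=145925, q=12606
→ (145925, 12606).  Check: 145925²=21294105625, 134·12606²=21294105624, difference 1.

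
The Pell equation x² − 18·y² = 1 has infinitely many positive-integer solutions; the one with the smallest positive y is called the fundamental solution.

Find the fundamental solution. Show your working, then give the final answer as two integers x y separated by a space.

[4; 4,8] for √18; ℓ=2 ⇒ convergent index 1
i=0: a=4 ⇒ p=4, q=1
i=1: a=4 ⇒ p=17, q=4
→ (17, 4).  Check: 17²=289, 18·4²=288, difference 1.

17 4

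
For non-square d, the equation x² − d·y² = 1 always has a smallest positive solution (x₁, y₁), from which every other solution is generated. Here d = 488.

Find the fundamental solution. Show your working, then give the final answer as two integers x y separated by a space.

243 11

d=488: √d = [22; 11,44] (ℓ=2, even), read p_1/q_1
k=0  a_k=22  p_k/q_k = 22/1
k=1  a_k=11  p_k/q_k = 243/11
(x₁, y₁) = (243, 11);  243² − 488·11² = 1 ✓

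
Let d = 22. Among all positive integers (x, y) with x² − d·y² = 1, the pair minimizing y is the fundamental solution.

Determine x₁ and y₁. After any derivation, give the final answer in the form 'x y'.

[4; 1,2,4,2,1,8] for √22; ℓ=6 ⇒ convergent index 5
i=0: a=4 ⇒ p=4, q=1
…
i=2: a=2 ⇒ p=14, q=3
…
i=4: a=2 ⇒ p=136, q=29
i=5: a=1 ⇒ p=197, q=42
fundamental: x₁=197, y₁=42  (since 38809 − 22·1764 = 1)

197 42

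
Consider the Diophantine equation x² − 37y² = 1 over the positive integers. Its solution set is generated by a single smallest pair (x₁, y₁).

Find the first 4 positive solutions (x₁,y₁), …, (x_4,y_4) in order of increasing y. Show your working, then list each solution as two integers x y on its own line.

[6; 12] for √37; ℓ=1 ⇒ convergent index 1
step 0: (6, 1)  from 6·(1,0) + (0,1)
step 1: (73, 12)  from 12·(6,1) + (1,0)
→ (73, 12).  Check: 73²=5329, 37·12²=5328, difference 1.
(x_2, y_2) = (73·73 + 37·12·12, 73·12 + 12·73) = (10657, 1752)
(x_3, y_3) = (73·10657 + 37·12·1752, 73·1752 + 12·10657) = (1555849, 255780)
(x_4, y_4) = (73·1555849 + 37·12·255780, 73·255780 + 12·1555849) = (227143297, 37342128)

73 12
10657 1752
1555849 255780
227143297 37342128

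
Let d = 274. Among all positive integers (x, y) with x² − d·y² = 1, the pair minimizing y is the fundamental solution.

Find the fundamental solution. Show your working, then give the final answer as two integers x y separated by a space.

3959299 239190

√274 = [16; 1,1,4,4,1,1,32, …], period ℓ=7 (odd) → k=13
i=0: a=16 ⇒ p=16, q=1
…
i=3: a=4 ⇒ p=149, q=9
…
i=5: a=1 ⇒ p=778, q=47
i=6: a=1 ⇒ p=1407, q=85
i=7: a=32 ⇒ p=45802, q=2767
…
i=10: a=4 ⇒ p=419253, q=25328
i=11: a=4 ⇒ p=1770023, q=106931
i=12: a=1 ⇒ p=2189276, q=132259
i=13: a=1 ⇒ p=3959299, q=239190
(x₁, y₁) = (3959299, 239190);  3959299² − 274·239190² = 1 ✓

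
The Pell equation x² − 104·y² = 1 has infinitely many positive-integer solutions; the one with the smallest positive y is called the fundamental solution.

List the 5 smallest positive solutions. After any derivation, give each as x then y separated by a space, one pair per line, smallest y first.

51 5
5201 510
530451 52015
54100801 5305020
5517751251 541060025

√104 → a₀=10, period (5,20); ℓ=2 even so k=1
step 0: (10, 1)  from 10·(1,0) + (0,1)
step 1: (51, 5)  from 5·(10,1) + (1,0)
→ (51, 5).  Check: 51²=2601, 104·5²=2600, difference 1.
k=2:  x_2 = 51·51+104·5·5 = 5201,  y_2 = 51·5+5·51 = 510
k=3:  x_3 = 51·5201+104·5·510 = 530451,  y_3 = 51·510+5·5201 = 52015
k=4:  x_4 = 51·530451+104·5·52015 = 54100801,  y_4 = 51·52015+5·530451 = 5305020
k=5:  x_5 = 51·54100801+104·5·5305020 = 5517751251,  y_5 = 51·5305020+5·54100801 = 541060025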